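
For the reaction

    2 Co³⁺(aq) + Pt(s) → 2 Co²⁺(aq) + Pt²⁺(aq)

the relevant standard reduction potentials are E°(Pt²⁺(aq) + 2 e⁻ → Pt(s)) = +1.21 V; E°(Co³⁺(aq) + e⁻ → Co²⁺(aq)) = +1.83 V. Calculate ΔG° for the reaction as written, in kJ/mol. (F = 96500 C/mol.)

−120 kJ/mol

In the reaction as written Co³⁺(aq) is reduced, so the Co³⁺/Co²⁺ couple is the cathode and Pt²⁺/Pt is the anode.
E°cell = +1.83 − (+1.21) = +0.62 V; balancing electrons gives n = 2.
ΔG° = −nFE°cell = −(2)(96500)(+0.62) J/mol = −120 kJ/mol.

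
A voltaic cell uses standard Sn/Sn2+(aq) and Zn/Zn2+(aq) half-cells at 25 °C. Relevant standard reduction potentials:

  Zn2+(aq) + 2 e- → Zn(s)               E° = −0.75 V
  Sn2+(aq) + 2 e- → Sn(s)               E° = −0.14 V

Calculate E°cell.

The Sn²⁺/Sn couple has the higher E°, so Sn ion is reduced (cathode) and Zn is oxidized (anode).
E°cell = E°(cathode) − E°(anode) = −0.14 − (−0.75) = +0.61 V.

+0.61 V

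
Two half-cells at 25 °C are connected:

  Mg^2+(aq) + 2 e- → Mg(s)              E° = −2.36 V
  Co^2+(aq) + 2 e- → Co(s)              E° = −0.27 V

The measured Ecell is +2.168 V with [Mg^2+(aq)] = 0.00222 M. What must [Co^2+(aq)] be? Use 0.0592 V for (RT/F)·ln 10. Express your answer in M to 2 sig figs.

0.96 M

The Co²⁺/Co couple has the larger reduction potential, so it is the cathode: E°cell = −0.27 − (−2.36) = +2.09 V and n = 2.
Since E = E° − (0.0592/n)·log Q, log Q = n(E° − E)/0.0592 = −2.635.
For Co^2+(aq) + Mg(s) → Co(s) + Mg^2+(aq), the reaction quotient is Q = [Mg^2+(aq)] / [Co^2+(aq)].
Substituting the known concentrations and solving, log [Co^2+(aq)] = −0.019 and [Co^2+(aq)] = 0.96 M.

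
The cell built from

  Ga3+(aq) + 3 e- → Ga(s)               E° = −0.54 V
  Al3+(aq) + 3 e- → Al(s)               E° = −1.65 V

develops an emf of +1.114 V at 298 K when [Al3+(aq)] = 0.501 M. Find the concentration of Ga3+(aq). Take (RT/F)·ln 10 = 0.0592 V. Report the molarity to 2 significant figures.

The Ga³⁺/Ga couple has the larger reduction potential, so it is the cathode: E°cell = −0.54 − (−1.65) = +1.11 V and n = 3.
From the Nernst equation, log Q = n(E° − E)/0.0592 = 3·(+1.11 − (+1.114))/0.0592 = −0.203.
The balanced reaction is Ga3+(aq) + Al(s) → Ga(s) + Al3+(aq), so Q = [Al3+(aq)] / [Ga3+(aq)].
Solving for the unknown gives log [Ga3+(aq)] = −0.097, so [Ga3+(aq)] ≈ 0.80 M.

0.80 M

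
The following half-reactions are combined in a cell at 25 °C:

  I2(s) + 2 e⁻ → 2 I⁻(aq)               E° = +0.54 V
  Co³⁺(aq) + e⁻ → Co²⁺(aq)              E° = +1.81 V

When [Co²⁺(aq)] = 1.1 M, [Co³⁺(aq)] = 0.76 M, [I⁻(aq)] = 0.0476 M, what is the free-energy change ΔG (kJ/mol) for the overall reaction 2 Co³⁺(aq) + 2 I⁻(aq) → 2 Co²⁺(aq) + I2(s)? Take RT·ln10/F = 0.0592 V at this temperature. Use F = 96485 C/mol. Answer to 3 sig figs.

The standard cell potential is +1.81 − (+0.54) = +1.27 V, with n = 2 electrons in the balanced equation.
Q = [Co²⁺(aq)]^2 / ([Co³⁺(aq)]^2·[I⁻(aq)]^2) = 925, so log Q = 2.966 and E = +1.27 − (0.0592/2)(2.966) = +1.1822 V.
Then ΔG = −nFE = −2 × 96485 × +1.1822 J/mol = −228 kJ/mol.

−228 kJ/mol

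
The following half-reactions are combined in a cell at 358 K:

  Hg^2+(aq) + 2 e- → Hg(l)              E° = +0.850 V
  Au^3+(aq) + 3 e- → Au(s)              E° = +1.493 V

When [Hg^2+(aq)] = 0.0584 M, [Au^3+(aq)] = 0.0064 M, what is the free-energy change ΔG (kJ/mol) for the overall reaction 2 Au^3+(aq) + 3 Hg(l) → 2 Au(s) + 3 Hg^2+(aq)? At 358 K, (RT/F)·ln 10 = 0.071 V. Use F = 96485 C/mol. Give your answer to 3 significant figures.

−368 kJ/mol

The standard cell potential is +1.493 − (+0.850) = +0.643 V, with n = 6 electrons in the balanced equation.
The reaction quotient is [Hg^2+(aq)]^3 / [Au^3+(aq)]^2 = 4.86; by Nernst, E = +0.643 − (0.071/6)(0.687) = +0.6349 V.
Finally ΔG = −nFE = −(6)(96485 C/mol)(+0.6349 V) = −368 kJ/mol.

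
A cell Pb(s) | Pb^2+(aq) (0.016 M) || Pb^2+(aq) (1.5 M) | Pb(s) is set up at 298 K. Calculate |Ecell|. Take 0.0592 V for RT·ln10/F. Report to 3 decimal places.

0.058 V

For a concentration cell E°cell = 0, since both electrodes use the same couple.
The compartment with the higher Pb^2+(aq) concentration (1.5 M) acts as the cathode; ions are reduced there and produced at the dilute (0.016 M) anode.
With n = 2, Ecell = −(0.0592/2)·log([dilute]/[conc]) = −(0.0592/2)·log(0.016/1.5) = +0.058 V.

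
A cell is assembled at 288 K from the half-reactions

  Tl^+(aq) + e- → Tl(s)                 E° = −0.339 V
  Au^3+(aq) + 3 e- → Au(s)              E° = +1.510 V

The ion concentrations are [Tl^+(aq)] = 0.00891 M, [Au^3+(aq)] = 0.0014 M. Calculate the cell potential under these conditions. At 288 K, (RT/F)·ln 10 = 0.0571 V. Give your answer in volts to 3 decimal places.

Au³⁺/Au is reduced (cathode, E° = +1.510 V) and Tl⁺/Tl is oxidized (anode).
E°cell = +1.510 − (−0.339) = +1.849 V, with n = 3 electrons transferred.
For the overall reaction Au^3+(aq) + 3 Tl(s) → Au(s) + 3 Tl^+(aq), Q = [Tl^+(aq)]^3 / [Au^3+(aq)] = 0.000505, giving log Q = −3.296.
By the Nernst equation, E = +1.849 − (0.0571/3)·(−3.296) = +1.912 V.

+1.912 V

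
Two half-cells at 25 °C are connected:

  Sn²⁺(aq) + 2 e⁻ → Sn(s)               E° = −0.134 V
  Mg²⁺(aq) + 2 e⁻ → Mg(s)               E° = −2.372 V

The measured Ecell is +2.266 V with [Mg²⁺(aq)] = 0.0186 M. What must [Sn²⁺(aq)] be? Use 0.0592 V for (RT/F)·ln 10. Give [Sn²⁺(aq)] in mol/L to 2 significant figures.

The Sn²⁺/Sn couple has the larger reduction potential, so it is the cathode: E°cell = −0.134 − (−2.372) = +2.238 V and n = 2.
Since E = E° − (0.0592/n)·log Q, log Q = n(E° − E)/0.0592 = −0.946.
The balanced reaction is Sn²⁺(aq) + Mg(s) → Sn(s) + Mg²⁺(aq), so Q = [Mg²⁺(aq)] / [Sn²⁺(aq)].
Isolating [Sn²⁺(aq)] in Q = 10^{−0.946} yields log [Sn²⁺(aq)] = −0.784, i.e. 0.16 M.

0.16 M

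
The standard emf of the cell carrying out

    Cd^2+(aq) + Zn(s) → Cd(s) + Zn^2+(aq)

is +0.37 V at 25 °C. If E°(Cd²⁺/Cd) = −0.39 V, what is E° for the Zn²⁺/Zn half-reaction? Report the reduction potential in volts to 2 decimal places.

−0.76 V

In the reaction as written the Cd²⁺/Cd couple is reduced (cathode) and Zn²⁺/Zn is oxidized (anode), so E°cell = E°(Cd²⁺/Cd) − E°(Zn²⁺/Zn).
E°(Zn²⁺/Zn) = E°(cathode) − E°cell = −0.39 − (+0.37) = −0.76 V.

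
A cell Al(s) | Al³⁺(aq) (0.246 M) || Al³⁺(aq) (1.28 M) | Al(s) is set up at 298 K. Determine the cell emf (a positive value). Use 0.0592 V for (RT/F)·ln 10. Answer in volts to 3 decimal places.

0.014 V

For a concentration cell E°cell = 0, since both electrodes use the same couple.
The compartment with the higher Al³⁺(aq) concentration (1.28 M) acts as the cathode; ions are reduced there and produced at the dilute (0.246 M) anode.
With n = 3, Ecell = −(0.0592/3)·log([dilute]/[conc]) = −(0.0592/3)·log(0.246/1.28) = +0.014 V.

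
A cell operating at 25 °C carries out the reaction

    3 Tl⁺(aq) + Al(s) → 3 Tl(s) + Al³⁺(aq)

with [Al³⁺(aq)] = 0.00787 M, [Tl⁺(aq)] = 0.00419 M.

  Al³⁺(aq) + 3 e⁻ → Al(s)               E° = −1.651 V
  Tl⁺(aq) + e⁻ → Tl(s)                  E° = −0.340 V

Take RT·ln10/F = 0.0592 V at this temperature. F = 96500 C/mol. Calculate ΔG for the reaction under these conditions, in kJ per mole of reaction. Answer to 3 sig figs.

−351 kJ/mol

E°cell = −0.340 − (−1.651) = +1.311 V; the balanced reaction transfers n = 3 electrons.
Q = [Al³⁺(aq)] / [Tl⁺(aq)]^3 = 1.07×10^5, so log Q = 5.029 and E = +1.311 − (0.0592/3)(5.029) = +1.2118 V.
Then ΔG = −nFE = −3 × 96500 × +1.2118 J/mol = −351 kJ/mol.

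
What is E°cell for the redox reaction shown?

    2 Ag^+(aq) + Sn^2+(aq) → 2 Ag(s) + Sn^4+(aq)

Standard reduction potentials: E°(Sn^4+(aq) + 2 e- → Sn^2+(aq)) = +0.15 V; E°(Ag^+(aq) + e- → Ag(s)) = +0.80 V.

Ag^+(aq) gains electrons, so the Ag⁺/Ag couple is the cathode; the Sn⁴⁺/Sn²⁺ couple is the anode.
E°cell = E°(cathode) − E°(anode) = +0.80 − (+0.15) = +0.65 V.
The positive value indicates the reaction is spontaneous as written.

+0.65 V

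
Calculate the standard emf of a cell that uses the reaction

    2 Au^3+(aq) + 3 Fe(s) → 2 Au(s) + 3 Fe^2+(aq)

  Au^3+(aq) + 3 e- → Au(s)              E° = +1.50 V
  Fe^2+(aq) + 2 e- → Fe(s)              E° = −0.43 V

In the reaction as written, Au^3+(aq) is reduced (cathode) and Fe^2+(aq) is produced by oxidation at the anode.
E°cell = E°(cathode) − E°(anode) = +1.50 − (−0.43) = +1.93 V.

+1.93 V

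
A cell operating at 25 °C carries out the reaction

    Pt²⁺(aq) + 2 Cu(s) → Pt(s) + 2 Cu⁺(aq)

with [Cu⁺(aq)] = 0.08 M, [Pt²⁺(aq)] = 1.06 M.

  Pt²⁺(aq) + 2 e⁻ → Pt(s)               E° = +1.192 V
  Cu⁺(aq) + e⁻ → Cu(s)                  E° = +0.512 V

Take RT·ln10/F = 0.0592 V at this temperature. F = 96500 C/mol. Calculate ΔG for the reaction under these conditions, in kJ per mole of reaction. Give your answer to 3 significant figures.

With Pt²⁺/Pt reduced at the cathode, E°cell = +1.192 − (+0.512) = +0.680 V and n = 2.
Q = [Cu⁺(aq)]^2 / [Pt²⁺(aq)] = 0.00604, so log Q = −2.219 and E = +0.680 − (0.0592/2)(−2.219) = +0.7457 V.
Finally ΔG = −nFE = −(2)(96500 C/mol)(+0.7457 V) = −144 kJ/mol.

−144 kJ/mol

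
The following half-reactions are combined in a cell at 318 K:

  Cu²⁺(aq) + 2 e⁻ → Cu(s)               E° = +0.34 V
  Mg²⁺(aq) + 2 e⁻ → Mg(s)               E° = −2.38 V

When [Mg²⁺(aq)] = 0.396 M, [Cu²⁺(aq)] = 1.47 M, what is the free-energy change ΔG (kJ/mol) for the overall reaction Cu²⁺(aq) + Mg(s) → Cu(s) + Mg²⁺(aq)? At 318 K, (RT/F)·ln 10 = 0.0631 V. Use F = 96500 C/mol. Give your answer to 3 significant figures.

−528 kJ/mol

With Cu²⁺/Cu reduced at the cathode, E°cell = +0.34 − (−2.38) = +2.72 V and n = 2.
Here Q = [Mg²⁺(aq)] / [Cu²⁺(aq)] = 0.269 (log Q = −0.570), giving E = +2.72 − (0.0631/2)·(−0.570) = +2.7380 V.
Finally ΔG = −nFE = −(2)(96500 C/mol)(+2.7380 V) = −528 kJ/mol.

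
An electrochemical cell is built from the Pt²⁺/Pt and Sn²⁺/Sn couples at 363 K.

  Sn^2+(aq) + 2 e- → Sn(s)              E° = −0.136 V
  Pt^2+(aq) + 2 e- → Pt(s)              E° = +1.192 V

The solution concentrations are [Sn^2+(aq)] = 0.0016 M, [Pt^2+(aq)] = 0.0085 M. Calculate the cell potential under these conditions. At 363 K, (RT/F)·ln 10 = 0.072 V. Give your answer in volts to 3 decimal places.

+1.354 V

Since E°(Pt²⁺/Pt) > E°(Sn²⁺/Sn), Pt²⁺/Pt serves as the cathode.
The standard potential is +1.192 − (−0.136) = +1.328 V and the balanced reaction transfers n = 2 electrons.
The balanced reaction is Pt^2+(aq) + Sn(s) → Pt(s) + Sn^2+(aq), so Q = [Sn^2+(aq)] / [Pt^2+(aq)] = 0.188 and log Q = −0.725.
E = E° − (0.072/n)·log Q = +1.328 − (0.072/2)(−0.725) = +1.354 V.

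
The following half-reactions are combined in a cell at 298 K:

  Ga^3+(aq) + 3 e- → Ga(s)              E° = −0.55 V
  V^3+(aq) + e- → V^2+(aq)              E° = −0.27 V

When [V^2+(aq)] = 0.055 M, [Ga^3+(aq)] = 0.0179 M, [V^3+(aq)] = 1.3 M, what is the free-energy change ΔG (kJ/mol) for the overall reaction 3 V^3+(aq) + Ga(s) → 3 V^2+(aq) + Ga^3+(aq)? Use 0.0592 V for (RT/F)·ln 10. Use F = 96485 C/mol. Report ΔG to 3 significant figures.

−115 kJ/mol

The standard cell potential is −0.27 − (−0.55) = +0.28 V, with n = 3 electrons in the balanced equation.
The reaction quotient is ([V^2+(aq)]^3·[Ga^3+(aq)]) / [V^3+(aq)]^3 = 1.36×10^−6; by Nernst, E = +0.28 − (0.0592/3)(−5.868) = +0.3958 V.
Finally ΔG = −nFE = −(3)(96485 C/mol)(+0.3958 V) = −115 kJ/mol.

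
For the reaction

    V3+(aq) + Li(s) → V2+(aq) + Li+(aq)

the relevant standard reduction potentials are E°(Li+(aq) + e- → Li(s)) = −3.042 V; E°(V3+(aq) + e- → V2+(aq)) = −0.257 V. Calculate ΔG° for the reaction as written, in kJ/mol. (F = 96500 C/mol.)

−269 kJ/mol

In the reaction as written V3+(aq) is reduced, so the V³⁺/V²⁺ couple is the cathode and Li⁺/Li is the anode.
E°cell = −0.257 − (−3.042) = +2.785 V; balancing electrons gives n = 1.
ΔG° = −nFE°cell = −(1)(96500)(+2.785) J/mol = −269 kJ/mol.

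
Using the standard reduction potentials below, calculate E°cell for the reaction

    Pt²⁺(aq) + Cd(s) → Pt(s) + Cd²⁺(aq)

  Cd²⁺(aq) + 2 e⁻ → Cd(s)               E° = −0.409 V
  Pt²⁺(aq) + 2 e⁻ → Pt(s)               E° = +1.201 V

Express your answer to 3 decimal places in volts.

In the reaction as written, Pt²⁺(aq) is reduced (cathode) and Cd²⁺(aq) is produced by oxidation at the anode.
E°cell = E°(cathode) − E°(anode) = +1.201 − (−0.409) = +1.610 V.
The positive value indicates the reaction is spontaneous as written.

+1.610 V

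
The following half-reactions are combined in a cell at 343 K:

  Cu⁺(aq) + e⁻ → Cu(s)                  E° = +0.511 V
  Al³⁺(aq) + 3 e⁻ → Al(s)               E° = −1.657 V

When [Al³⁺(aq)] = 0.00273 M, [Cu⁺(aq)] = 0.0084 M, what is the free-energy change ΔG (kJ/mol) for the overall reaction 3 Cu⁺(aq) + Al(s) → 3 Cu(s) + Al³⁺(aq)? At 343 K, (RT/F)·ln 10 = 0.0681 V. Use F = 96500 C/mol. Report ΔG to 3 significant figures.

−604 kJ/mol

With Cu⁺/Cu reduced at the cathode, E°cell = +0.511 − (−1.657) = +2.168 V and n = 3.
Q = [Al³⁺(aq)] / [Cu⁺(aq)]^3 = 4.61×10^3, so log Q = 3.663 and E = +2.168 − (0.0681/3)(3.663) = +2.0848 V.
ΔG = −nFE = −(3)(96500)(+2.0848) J/mol = −604 kJ/mol.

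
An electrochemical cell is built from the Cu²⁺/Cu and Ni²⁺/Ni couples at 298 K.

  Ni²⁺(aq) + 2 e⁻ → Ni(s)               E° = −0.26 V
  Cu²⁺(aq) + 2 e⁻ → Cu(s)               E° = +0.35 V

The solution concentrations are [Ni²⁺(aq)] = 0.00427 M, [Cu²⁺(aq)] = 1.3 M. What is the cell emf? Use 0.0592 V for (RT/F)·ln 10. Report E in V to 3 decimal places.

+0.684 V

The Cu²⁺/Cu couple has the more positive E°, so it is the cathode; Ni²⁺/Ni is the anode.
The standard potential is +0.35 − (−0.26) = +0.61 V and the balanced reaction transfers n = 2 electrons.
For the overall reaction Cu²⁺(aq) + Ni(s) → Cu(s) + Ni²⁺(aq), Q = [Ni²⁺(aq)] / [Cu²⁺(aq)] = 0.00328, giving log Q = −2.484.
Applying E = E° − (RT ln10/nF)·log Q gives +0.61 − (0.0592/2)(−2.484) = +0.684 V.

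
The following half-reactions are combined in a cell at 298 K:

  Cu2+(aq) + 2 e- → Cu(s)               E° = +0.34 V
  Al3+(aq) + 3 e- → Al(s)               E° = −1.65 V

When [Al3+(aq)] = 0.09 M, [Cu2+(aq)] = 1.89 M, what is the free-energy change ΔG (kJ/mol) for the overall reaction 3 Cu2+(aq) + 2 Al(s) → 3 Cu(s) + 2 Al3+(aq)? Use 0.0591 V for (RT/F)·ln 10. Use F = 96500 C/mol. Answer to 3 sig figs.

With Cu²⁺/Cu reduced at the cathode, E°cell = +0.34 − (−1.65) = +1.99 V and n = 6.
Q = [Al3+(aq)]^2 / [Cu2+(aq)]^3 = 0.0012, so log Q = −2.921 and E = +1.99 − (0.0591/6)(−2.921) = +2.0188 V.
Finally ΔG = −nFE = −(6)(96500 C/mol)(+2.0188 V) = −1170 kJ/mol.

−1170 kJ/mol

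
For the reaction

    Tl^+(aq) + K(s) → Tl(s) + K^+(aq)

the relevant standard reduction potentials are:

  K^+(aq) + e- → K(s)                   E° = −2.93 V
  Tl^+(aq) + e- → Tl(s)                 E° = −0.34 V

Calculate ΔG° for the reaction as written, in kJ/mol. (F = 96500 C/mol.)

In the reaction as written Tl^+(aq) is reduced, so the Tl⁺/Tl couple is the cathode and K⁺/K is the anode.
E°cell = −0.34 − (−2.93) = +2.59 V; balancing electrons gives n = 1.
ΔG° = −nFE°cell = −(1)(96500)(+2.59) J/mol = −250 kJ/mol.

−250 kJ/mol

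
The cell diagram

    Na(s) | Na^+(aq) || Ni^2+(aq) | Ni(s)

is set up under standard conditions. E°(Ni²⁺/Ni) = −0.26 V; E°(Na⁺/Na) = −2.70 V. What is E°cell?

+2.44 V

By convention the left-hand electrode in cell notation is the anode (oxidation) and the right-hand electrode is the cathode (reduction).
E°cell = E°(right) − E°(left) = −0.26 − (−2.70) = +2.44 V.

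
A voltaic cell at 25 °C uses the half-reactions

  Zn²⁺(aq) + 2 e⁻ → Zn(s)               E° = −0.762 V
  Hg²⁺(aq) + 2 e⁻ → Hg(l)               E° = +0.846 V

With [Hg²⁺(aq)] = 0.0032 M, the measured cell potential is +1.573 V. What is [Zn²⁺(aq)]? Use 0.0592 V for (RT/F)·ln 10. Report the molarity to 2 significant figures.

With Hg²⁺/Hg at the cathode and Zn²⁺/Zn at the anode, E°cell = +0.846 − (−0.762) = +1.608 V (n = 2).
From the Nernst equation, log Q = n(E° − E)/0.0592 = 2·(+1.608 − (+1.573))/0.0592 = 1.182.
Balancing electrons gives Hg²⁺(aq) + Zn(s) → Hg(l) + Zn²⁺(aq); thus Q = [Zn²⁺(aq)] / [Hg²⁺(aq)].
Solving for the unknown gives log [Zn²⁺(aq)] = −1.313, so [Zn²⁺(aq)] ≈ 0.049 M.

0.049 M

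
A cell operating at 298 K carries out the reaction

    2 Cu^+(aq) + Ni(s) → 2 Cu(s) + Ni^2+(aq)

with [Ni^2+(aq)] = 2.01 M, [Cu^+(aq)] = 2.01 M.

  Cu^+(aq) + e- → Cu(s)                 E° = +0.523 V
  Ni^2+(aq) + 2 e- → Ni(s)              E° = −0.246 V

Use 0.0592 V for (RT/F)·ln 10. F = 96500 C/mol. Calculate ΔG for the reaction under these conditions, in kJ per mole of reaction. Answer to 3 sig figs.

−150 kJ/mol

The standard cell potential is +0.523 − (−0.246) = +0.769 V, with n = 2 electrons in the balanced equation.
Q = [Ni^2+(aq)] / [Cu^+(aq)]^2 = 0.498, so log Q = −0.303 and E = +0.769 − (0.0592/2)(−0.303) = +0.7780 V.
Finally ΔG = −nFE = −(2)(96500 C/mol)(+0.7780 V) = −150 kJ/mol.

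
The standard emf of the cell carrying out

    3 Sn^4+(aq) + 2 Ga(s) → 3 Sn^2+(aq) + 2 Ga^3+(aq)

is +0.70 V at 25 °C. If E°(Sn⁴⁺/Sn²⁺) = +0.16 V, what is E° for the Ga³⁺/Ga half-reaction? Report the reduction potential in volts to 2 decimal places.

−0.54 V

In the reaction as written the Sn⁴⁺/Sn²⁺ couple is reduced (cathode) and Ga³⁺/Ga is oxidized (anode), so E°cell = E°(Sn⁴⁺/Sn²⁺) − E°(Ga³⁺/Ga).
E°(Ga³⁺/Ga) = E°(cathode) − E°cell = +0.16 − (+0.70) = −0.54 V.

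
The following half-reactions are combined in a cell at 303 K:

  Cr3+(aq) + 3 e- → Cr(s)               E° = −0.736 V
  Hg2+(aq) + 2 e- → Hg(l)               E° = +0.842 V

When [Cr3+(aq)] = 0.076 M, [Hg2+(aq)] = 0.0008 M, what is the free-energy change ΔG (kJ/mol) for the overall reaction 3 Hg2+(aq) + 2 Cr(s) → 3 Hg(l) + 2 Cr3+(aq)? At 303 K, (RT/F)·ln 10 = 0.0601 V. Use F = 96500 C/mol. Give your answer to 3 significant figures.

−873 kJ/mol

E°cell = +0.842 − (−0.736) = +1.578 V; the balanced reaction transfers n = 6 electrons.
Here Q = [Cr3+(aq)]^2 / [Hg2+(aq)]^3 = 1.13×10^7 (log Q = 7.052), giving E = +1.578 − (0.0601/6)·(7.052) = +1.5074 V.
ΔG = −nFE = −(6)(96500)(+1.5074) J/mol = −873 kJ/mol.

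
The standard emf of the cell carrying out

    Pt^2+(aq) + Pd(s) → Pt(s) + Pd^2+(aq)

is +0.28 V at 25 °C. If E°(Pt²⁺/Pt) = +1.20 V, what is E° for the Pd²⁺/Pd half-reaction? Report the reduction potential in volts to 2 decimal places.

In the reaction as written the Pt²⁺/Pt couple is reduced (cathode) and Pd²⁺/Pd is oxidized (anode), so E°cell = E°(Pt²⁺/Pt) − E°(Pd²⁺/Pd).
E°(Pd²⁺/Pd) = E°(cathode) − E°cell = +1.20 − (+0.28) = +0.92 V.

+0.92 V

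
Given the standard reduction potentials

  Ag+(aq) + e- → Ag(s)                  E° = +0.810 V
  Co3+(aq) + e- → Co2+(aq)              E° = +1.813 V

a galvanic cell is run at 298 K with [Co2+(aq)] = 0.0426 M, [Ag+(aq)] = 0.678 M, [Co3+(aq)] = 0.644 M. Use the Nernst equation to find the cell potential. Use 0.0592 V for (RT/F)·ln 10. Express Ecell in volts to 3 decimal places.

+1.083 V

Since E°(Co³⁺/Co²⁺) > E°(Ag⁺/Ag), Co³⁺/Co²⁺ serves as the cathode.
E°cell = +1.813 − (+0.810) = +1.003 V, with n = 1 electron transferred.
The balanced reaction is Co3+(aq) + Ag(s) → Co2+(aq) + Ag+(aq), so Q = ([Co2+(aq)]·[Ag+(aq)]) / [Co3+(aq)] = 0.0448 and log Q = −1.348.
Applying E = E° − (RT ln10/nF)·log Q gives +1.003 − (0.0592/1)(−1.348) = +1.083 V.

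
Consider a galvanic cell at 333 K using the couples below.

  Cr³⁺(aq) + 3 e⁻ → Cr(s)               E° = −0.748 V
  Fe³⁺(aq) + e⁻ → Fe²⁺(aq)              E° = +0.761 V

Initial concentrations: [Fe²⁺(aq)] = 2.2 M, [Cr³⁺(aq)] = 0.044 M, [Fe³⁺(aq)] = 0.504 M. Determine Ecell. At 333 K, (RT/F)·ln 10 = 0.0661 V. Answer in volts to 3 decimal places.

Since E°(Fe³⁺/Fe²⁺) > E°(Cr³⁺/Cr), Fe³⁺/Fe²⁺ serves as the cathode.
The standard potential is +0.761 − (−0.748) = +1.509 V and the balanced reaction transfers n = 3 electrons.
Balancing gives 3 Fe³⁺(aq) + Cr(s) → 3 Fe²⁺(aq) + Cr³⁺(aq); hence Q = ([Fe²⁺(aq)]^3·[Cr³⁺(aq)]) / [Fe³⁺(aq)]^3 = 3.66 (log Q = 0.563).
E = E° − (0.0661/n)·log Q = +1.509 − (0.0661/3)(0.563) = +1.497 V.

+1.497 V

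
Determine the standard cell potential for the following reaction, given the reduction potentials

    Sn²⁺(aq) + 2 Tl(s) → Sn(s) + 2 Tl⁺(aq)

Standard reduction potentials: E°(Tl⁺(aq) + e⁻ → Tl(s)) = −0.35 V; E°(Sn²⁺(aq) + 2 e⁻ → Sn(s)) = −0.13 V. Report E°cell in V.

+0.22 V

Sn²⁺(aq) gains electrons, so the Sn²⁺/Sn couple is the cathode; the Tl⁺/Tl couple is the anode.
E°cell = E°(cathode) − E°(anode) = −0.13 − (−0.35) = +0.22 V.
The positive value indicates the reaction is spontaneous as written.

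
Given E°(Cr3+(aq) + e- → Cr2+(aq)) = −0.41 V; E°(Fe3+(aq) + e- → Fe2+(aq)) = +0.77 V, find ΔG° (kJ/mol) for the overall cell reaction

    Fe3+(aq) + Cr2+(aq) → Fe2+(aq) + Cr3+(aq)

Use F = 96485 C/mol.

−114 kJ/mol

In the reaction as written Fe3+(aq) is reduced, so the Fe³⁺/Fe²⁺ couple is the cathode and Cr³⁺/Cr²⁺ is the anode.
E°cell = +0.77 − (−0.41) = +1.18 V; balancing electrons gives n = 1.
ΔG° = −nFE°cell = −(1)(96485)(+1.18) J/mol = −114 kJ/mol.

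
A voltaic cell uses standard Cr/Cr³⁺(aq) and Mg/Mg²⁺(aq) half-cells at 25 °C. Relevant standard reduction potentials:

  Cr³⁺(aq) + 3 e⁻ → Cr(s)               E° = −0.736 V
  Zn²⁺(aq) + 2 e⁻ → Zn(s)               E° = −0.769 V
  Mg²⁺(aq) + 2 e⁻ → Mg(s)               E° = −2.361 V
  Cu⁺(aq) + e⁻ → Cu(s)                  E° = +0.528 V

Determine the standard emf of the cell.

The Cr³⁺/Cr couple has the higher E°, so Cr ion is reduced (cathode) and Mg is oxidized (anode).
E°cell = E°(cathode) − E°(anode) = −0.736 − (−2.361) = +1.625 V.

+1.625 V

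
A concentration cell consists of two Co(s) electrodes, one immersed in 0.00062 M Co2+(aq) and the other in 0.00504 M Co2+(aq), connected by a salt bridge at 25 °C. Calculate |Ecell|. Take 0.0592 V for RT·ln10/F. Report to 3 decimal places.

For a concentration cell E°cell = 0, since both electrodes use the same couple.
The compartment with the higher Co2+(aq) concentration (0.00504 M) acts as the cathode; ions are reduced there and produced at the dilute (0.00062 M) anode.
With n = 2, Ecell = −(0.0592/2)·log([dilute]/[conc]) = −(0.0592/2)·log(0.00062/0.00504) = +0.027 V.

0.027 V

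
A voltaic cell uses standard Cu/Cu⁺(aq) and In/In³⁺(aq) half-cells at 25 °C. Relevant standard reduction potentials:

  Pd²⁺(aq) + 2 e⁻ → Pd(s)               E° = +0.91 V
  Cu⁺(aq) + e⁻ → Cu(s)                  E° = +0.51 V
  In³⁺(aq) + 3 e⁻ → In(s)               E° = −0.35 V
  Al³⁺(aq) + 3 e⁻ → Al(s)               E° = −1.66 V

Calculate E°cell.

The Cu⁺/Cu couple has the higher E°, so Cu ion is reduced (cathode) and In is oxidized (anode).
E°cell = E°(cathode) − E°(anode) = +0.51 − (−0.35) = +0.86 V.

+0.86 V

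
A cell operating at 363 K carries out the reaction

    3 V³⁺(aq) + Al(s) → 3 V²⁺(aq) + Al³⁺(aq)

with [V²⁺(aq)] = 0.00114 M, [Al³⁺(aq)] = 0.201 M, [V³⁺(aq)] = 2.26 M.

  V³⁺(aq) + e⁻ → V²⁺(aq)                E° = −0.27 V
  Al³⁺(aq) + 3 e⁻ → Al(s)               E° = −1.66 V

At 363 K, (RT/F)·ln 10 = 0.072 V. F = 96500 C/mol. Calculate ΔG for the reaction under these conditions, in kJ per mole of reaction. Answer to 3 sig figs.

E°cell = −0.27 − (−1.66) = +1.39 V; the balanced reaction transfers n = 3 electrons.
The reaction quotient is ([V²⁺(aq)]^3·[Al³⁺(aq)]) / [V³⁺(aq)]^3 = 2.58×10^−11; by Nernst, E = +1.39 − (0.072/3)(−10.588) = +1.6441 V.
Finally ΔG = −nFE = −(3)(96500 C/mol)(+1.6441 V) = −476 kJ/mol.

−476 kJ/mol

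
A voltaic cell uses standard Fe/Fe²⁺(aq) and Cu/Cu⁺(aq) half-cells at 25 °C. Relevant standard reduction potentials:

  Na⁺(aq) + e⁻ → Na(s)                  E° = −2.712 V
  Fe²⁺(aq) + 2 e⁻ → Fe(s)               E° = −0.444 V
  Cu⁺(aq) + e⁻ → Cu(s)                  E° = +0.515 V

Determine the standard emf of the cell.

+0.959 V

The Cu⁺/Cu couple has the higher E°, so Cu ion is reduced (cathode) and Fe is oxidized (anode).
E°cell = E°(cathode) − E°(anode) = +0.515 − (−0.444) = +0.959 V.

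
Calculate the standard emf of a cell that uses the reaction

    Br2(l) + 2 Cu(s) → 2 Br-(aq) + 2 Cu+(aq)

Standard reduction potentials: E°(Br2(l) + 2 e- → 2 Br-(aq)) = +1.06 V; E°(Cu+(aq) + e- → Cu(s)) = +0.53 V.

+0.53 V

In the reaction as written, Br2(l) is reduced (cathode) and Cu+(aq) is produced by oxidation at the anode.
E°cell = E°(cathode) − E°(anode) = +1.06 − (+0.53) = +0.53 V.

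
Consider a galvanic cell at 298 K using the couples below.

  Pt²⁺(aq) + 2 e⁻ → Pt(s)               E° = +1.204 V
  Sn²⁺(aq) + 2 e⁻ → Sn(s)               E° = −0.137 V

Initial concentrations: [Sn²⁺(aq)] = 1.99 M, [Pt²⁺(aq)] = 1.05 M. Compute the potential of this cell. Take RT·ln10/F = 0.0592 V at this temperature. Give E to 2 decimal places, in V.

+1.33 V

Pt²⁺/Pt is reduced (cathode, E° = +1.204 V) and Sn²⁺/Sn is oxidized (anode).
E°cell = +1.204 − (−0.137) = +1.341 V, with n = 2 electrons transferred.
Balancing gives Pt²⁺(aq) + Sn(s) → Pt(s) + Sn²⁺(aq); hence Q = [Sn²⁺(aq)] / [Pt²⁺(aq)] = 1.9 (log Q = 0.278).
Applying E = E° − (RT ln10/nF)·log Q gives +1.341 − (0.0592/2)(0.278) = +1.33 V.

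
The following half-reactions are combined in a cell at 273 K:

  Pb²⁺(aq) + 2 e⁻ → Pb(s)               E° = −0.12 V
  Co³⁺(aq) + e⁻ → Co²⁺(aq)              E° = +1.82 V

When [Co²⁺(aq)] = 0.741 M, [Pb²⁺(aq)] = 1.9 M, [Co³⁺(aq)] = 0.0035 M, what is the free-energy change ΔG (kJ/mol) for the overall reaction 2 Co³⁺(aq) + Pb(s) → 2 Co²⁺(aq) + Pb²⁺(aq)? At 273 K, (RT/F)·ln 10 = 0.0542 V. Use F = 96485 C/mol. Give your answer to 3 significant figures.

E°cell = +1.82 − (−0.12) = +1.94 V; the balanced reaction transfers n = 2 electrons.
The reaction quotient is ([Co²⁺(aq)]^2·[Pb²⁺(aq)]) / [Co³⁺(aq)]^2 = 8.52×10^4; by Nernst, E = +1.94 − (0.0542/2)(4.930) = +1.8064 V.
ΔG = −nFE = −(2)(96485)(+1.8064) J/mol = −349 kJ/mol.

−349 kJ/mol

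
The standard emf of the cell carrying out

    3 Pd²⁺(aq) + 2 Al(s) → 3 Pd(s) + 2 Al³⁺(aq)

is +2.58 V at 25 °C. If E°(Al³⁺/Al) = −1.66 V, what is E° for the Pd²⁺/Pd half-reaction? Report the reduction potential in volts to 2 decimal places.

In the reaction as written the Pd²⁺/Pd couple is reduced (cathode) and Al³⁺/Al is oxidized (anode), so E°cell = E°(Pd²⁺/Pd) − E°(Al³⁺/Al).
E°(Pd²⁺/Pd) = E°cell + E°(anode) = +2.58 + (−1.66) = +0.92 V.

+0.92 V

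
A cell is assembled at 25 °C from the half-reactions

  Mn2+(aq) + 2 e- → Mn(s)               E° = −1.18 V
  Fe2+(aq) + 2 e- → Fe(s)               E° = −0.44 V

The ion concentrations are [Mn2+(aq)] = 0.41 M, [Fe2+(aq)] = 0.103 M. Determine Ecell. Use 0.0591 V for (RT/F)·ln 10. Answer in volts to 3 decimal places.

Fe²⁺/Fe is reduced (cathode, E° = −0.44 V) and Mn²⁺/Mn is oxidized (anode).
E°cell = E°cat − E°an = −0.44 − (−1.18) = +0.74 V; n = 2.
Balancing gives Fe2+(aq) + Mn(s) → Fe(s) + Mn2+(aq); hence Q = [Mn2+(aq)] / [Fe2+(aq)] = 3.98 (log Q = 0.600).
Applying E = E° − (RT ln10/nF)·log Q gives +0.74 − (0.0591/2)(0.600) = +0.722 V.

+0.722 V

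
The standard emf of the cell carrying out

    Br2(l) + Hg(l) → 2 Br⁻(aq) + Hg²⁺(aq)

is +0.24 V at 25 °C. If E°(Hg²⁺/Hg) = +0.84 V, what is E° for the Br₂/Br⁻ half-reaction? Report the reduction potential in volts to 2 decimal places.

In the reaction as written the Br₂/Br⁻ couple is reduced (cathode) and Hg²⁺/Hg is oxidized (anode), so E°cell = E°(Br₂/Br⁻) − E°(Hg²⁺/Hg).
E°(Br₂/Br⁻) = E°cell + E°(anode) = +0.24 + (+0.84) = +1.08 V.

+1.08 V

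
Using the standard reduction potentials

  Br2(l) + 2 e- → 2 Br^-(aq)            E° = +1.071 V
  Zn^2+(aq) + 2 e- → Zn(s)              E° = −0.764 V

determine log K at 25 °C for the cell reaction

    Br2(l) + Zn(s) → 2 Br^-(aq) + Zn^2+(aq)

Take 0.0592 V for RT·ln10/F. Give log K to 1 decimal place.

log K = 62.0

The Br₂/Br⁻ couple is reduced (cathode); E°cell = +1.071 − (−0.764) = +1.835 V with n = 2.
At equilibrium E = 0, so log K = nE°cell / 0.0592 = (2)(+1.835) / 0.0592 = 62.0.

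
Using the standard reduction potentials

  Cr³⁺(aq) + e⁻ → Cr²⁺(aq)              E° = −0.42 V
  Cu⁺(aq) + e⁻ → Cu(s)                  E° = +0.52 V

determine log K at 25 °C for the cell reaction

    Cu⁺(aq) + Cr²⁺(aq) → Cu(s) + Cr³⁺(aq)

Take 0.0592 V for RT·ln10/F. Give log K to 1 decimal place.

log K = 15.9

The Cu⁺/Cu couple is reduced (cathode); E°cell = +0.52 − (−0.42) = +0.94 V with n = 1.
At equilibrium E = 0, so log K = nE°cell / 0.0592 = (1)(+0.94) / 0.0592 = 15.9.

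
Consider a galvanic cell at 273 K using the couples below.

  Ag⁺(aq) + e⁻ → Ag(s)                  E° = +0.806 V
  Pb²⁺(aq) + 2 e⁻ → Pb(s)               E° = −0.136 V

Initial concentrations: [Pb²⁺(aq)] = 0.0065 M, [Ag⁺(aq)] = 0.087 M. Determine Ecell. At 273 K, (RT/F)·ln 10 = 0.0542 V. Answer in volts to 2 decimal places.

Ag⁺/Ag is reduced (cathode, E° = +0.806 V) and Pb²⁺/Pb is oxidized (anode).
E°cell = +0.806 − (−0.136) = +0.942 V, with n = 2 electrons transferred.
For the overall reaction 2 Ag⁺(aq) + Pb(s) → 2 Ag(s) + Pb²⁺(aq), Q = [Pb²⁺(aq)] / [Ag⁺(aq)]^2 = 0.859, giving log Q = −0.066.
E = E° − (0.0542/n)·log Q = +0.942 − (0.0542/2)(−0.066) = +0.94 V.

+0.94 V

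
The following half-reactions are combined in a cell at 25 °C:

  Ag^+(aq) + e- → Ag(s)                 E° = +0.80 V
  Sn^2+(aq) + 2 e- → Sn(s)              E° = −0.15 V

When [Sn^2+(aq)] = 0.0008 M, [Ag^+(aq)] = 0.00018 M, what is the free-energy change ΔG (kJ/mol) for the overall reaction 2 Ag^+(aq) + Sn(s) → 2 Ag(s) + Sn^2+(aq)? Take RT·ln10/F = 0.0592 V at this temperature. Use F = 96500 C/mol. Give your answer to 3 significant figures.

−158 kJ/mol

With Ag⁺/Ag reduced at the cathode, E°cell = +0.80 − (−0.15) = +0.95 V and n = 2.
The reaction quotient is [Sn^2+(aq)] / [Ag^+(aq)]^2 = 2.47×10^4; by Nernst, E = +0.95 − (0.0592/2)(4.393) = +0.8200 V.
Finally ΔG = −nFE = −(2)(96500 C/mol)(+0.8200 V) = −158 kJ/mol.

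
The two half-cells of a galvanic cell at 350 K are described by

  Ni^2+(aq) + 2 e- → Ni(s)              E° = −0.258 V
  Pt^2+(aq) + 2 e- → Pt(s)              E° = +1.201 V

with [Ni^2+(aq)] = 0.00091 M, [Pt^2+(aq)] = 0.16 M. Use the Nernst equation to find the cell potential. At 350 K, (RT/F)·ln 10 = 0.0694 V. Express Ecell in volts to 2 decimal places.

+1.54 V

The Pt²⁺/Pt couple has the more positive E°, so it is the cathode; Ni²⁺/Ni is the anode.
The standard potential is +1.201 − (−0.258) = +1.459 V and the balanced reaction transfers n = 2 electrons.
For the overall reaction Pt^2+(aq) + Ni(s) → Pt(s) + Ni^2+(aq), Q = [Ni^2+(aq)] / [Pt^2+(aq)] = 0.00569, giving log Q = −2.245.
E = E° − (0.0694/n)·log Q = +1.459 − (0.0694/2)(−2.245) = +1.54 V.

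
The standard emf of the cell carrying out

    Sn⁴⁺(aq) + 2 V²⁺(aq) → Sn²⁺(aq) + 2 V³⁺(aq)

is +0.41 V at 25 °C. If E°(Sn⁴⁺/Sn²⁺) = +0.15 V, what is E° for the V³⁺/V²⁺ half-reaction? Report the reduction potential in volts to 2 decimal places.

In the reaction as written the Sn⁴⁺/Sn²⁺ couple is reduced (cathode) and V³⁺/V²⁺ is oxidized (anode), so E°cell = E°(Sn⁴⁺/Sn²⁺) − E°(V³⁺/V²⁺).
E°(V³⁺/V²⁺) = E°(cathode) − E°cell = +0.15 − (+0.41) = −0.26 V.

−0.26 V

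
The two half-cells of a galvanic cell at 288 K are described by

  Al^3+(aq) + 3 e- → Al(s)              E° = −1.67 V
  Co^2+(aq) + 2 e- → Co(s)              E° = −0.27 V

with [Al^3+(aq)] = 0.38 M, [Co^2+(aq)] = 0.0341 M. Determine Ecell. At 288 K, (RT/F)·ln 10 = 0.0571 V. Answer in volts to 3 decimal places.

+1.366 V

The Co²⁺/Co couple has the more positive E°, so it is the cathode; Al³⁺/Al is the anode.
The standard potential is −0.27 − (−1.67) = +1.40 V and the balanced reaction transfers n = 6 electrons.
Balancing gives 3 Co^2+(aq) + 2 Al(s) → 3 Co(s) + 2 Al^3+(aq); hence Q = [Al^3+(aq)]^2 / [Co^2+(aq)]^3 = 3.64×10^3 (log Q = 3.561).
Applying E = E° − (RT ln10/nF)·log Q gives +1.40 − (0.0571/6)(3.561) = +1.366 V.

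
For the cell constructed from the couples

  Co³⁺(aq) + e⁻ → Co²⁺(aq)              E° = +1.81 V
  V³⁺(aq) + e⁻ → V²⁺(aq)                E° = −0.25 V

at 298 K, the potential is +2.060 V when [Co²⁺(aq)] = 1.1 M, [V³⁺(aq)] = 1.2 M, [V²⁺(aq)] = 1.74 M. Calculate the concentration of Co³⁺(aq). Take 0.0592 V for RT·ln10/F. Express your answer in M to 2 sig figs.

0.76 M

The Co³⁺/Co²⁺ couple has the larger reduction potential, so it is the cathode: E°cell = +1.81 − (−0.25) = +2.06 V and n = 1.
From the Nernst equation, log Q = n(E° − E)/0.0592 = 1·(+2.06 − (+2.060))/0.0592 = 0.000.
For Co³⁺(aq) + V²⁺(aq) → Co²⁺(aq) + V³⁺(aq), the reaction quotient is Q = ([Co²⁺(aq)]·[V³⁺(aq)]) / ([Co³⁺(aq)]·[V²⁺(aq)]).
Substituting the known concentrations and solving, log [Co³⁺(aq)] = −0.120 and [Co³⁺(aq)] = 0.76 M.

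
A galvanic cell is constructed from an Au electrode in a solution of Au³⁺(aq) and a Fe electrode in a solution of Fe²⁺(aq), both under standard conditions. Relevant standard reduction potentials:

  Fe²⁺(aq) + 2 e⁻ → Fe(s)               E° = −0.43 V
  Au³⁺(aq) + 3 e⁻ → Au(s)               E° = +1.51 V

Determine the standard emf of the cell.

The Au³⁺/Au couple has the higher E°, so Au ion is reduced (cathode) and Fe is oxidized (anode).
E°cell = E°(cathode) − E°(anode) = +1.51 − (−0.43) = +1.94 V.

+1.94 V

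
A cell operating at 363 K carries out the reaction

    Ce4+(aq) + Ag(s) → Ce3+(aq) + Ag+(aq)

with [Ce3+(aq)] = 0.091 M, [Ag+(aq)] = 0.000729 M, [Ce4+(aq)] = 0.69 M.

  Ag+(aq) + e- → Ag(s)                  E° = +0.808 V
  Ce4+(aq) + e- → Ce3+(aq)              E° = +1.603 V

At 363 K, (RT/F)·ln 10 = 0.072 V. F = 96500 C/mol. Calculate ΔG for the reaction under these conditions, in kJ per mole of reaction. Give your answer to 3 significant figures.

E°cell = +1.603 − (+0.808) = +0.795 V; the balanced reaction transfers n = 1 electron.
Q = ([Ce3+(aq)]·[Ag+(aq)]) / [Ce4+(aq)] = 9.61×10^−5, so log Q = −4.017 and E = +0.795 − (0.072/1)(−4.017) = +1.0842 V.
ΔG = −nFE = −(1)(96500)(+1.0842) J/mol = −105 kJ/mol.

−105 kJ/mol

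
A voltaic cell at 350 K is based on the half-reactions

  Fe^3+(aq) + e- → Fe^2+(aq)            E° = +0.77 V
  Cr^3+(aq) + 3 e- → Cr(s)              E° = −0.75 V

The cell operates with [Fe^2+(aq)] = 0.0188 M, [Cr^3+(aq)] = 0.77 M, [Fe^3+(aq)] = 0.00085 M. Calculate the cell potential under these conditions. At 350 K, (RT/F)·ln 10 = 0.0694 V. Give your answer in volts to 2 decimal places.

Fe³⁺/Fe²⁺ is reduced (cathode, E° = +0.77 V) and Cr³⁺/Cr is oxidized (anode).
E°cell = E°cat − E°an = +0.77 − (−0.75) = +1.52 V; n = 3.
The balanced reaction is 3 Fe^3+(aq) + Cr(s) → 3 Fe^2+(aq) + Cr^3+(aq), so Q = ([Fe^2+(aq)]^3·[Cr^3+(aq)]) / [Fe^3+(aq)]^3 = 8.33×10^3 and log Q = 3.921.
By the Nernst equation, E = +1.52 − (0.0694/3)·(3.921) = +1.43 V.

+1.43 V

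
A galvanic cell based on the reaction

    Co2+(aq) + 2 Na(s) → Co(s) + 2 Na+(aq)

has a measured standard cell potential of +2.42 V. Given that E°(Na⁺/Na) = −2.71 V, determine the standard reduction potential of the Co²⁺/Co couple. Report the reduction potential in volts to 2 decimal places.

In the reaction as written the Co²⁺/Co couple is reduced (cathode) and Na⁺/Na is oxidized (anode), so E°cell = E°(Co²⁺/Co) − E°(Na⁺/Na).
E°(Co²⁺/Co) = E°cell + E°(anode) = +2.42 + (−2.71) = −0.29 V.

−0.29 V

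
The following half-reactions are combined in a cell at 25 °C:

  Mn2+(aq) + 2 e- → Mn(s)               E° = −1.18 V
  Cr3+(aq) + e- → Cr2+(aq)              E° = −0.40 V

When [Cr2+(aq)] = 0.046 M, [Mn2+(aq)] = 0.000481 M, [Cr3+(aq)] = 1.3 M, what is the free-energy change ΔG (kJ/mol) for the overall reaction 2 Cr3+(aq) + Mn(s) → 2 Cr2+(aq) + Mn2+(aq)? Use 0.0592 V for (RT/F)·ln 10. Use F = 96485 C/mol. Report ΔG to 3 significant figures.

−186 kJ/mol

E°cell = −0.40 − (−1.18) = +0.78 V; the balanced reaction transfers n = 2 electrons.
The reaction quotient is ([Cr2+(aq)]^2·[Mn2+(aq)]) / [Cr3+(aq)]^2 = 6.02×10^−7; by Nernst, E = +0.78 − (0.0592/2)(−6.220) = +0.9641 V.
ΔG = −nFE = −(2)(96485)(+0.9641) J/mol = −186 kJ/mol.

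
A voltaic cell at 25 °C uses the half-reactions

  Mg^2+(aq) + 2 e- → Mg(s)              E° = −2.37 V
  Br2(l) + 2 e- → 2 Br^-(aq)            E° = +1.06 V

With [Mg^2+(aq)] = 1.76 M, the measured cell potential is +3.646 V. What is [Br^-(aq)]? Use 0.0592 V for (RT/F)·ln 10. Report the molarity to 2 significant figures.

0.00017 M

Br₂/Br⁻ is the cathode (higher E°); E°cell = +1.06 − (−2.37) = +3.43 V with n = 2.
Since E = E° − (0.0592/n)·log Q, log Q = n(E° − E)/0.0592 = −7.297.
Balancing electrons gives Br2(l) + Mg(s) → 2 Br^-(aq) + Mg^2+(aq); thus Q = [Br^-(aq)]^2·[Mg^2+(aq)].
Substituting the known concentrations and solving, log [Br^-(aq)] = −3.771 and [Br^-(aq)] = 0.00017 M.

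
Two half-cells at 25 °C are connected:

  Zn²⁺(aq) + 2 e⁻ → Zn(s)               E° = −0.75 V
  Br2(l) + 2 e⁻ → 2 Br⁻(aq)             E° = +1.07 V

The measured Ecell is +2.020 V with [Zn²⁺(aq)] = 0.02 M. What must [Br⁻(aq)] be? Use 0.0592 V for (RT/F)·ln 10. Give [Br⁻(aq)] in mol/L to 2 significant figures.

Br₂/Br⁻ is the cathode (higher E°); E°cell = +1.07 − (−0.75) = +1.82 V with n = 2.
Rearranging E = E° − (0.0592/n)·log Q gives log Q = 2(+1.82 − (+2.020))/0.0592 = −6.757.
Balancing electrons gives Br2(l) + Zn(s) → 2 Br⁻(aq) + Zn²⁺(aq); thus Q = [Br⁻(aq)]^2·[Zn²⁺(aq)].
Substituting the known concentrations and solving, log [Br⁻(aq)] = −2.529 and [Br⁻(aq)] = 0.0030 M.

0.0030 M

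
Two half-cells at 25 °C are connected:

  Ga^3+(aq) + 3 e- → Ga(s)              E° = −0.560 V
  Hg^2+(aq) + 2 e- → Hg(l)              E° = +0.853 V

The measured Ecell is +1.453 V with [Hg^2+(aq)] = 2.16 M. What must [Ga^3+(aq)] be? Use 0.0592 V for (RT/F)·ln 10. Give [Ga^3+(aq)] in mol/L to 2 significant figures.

0.030 M

With Hg²⁺/Hg at the cathode and Ga³⁺/Ga at the anode, E°cell = +0.853 − (−0.560) = +1.413 V (n = 6).
From the Nernst equation, log Q = n(E° − E)/0.0592 = 6·(+1.413 − (+1.453))/0.0592 = −4.054.
Balancing electrons gives 3 Hg^2+(aq) + 2 Ga(s) → 3 Hg(l) + 2 Ga^3+(aq); thus Q = [Ga^3+(aq)]^2 / [Hg^2+(aq)]^3.
Substituting the known concentrations and solving, log [Ga^3+(aq)] = −1.525 and [Ga^3+(aq)] = 0.030 M.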